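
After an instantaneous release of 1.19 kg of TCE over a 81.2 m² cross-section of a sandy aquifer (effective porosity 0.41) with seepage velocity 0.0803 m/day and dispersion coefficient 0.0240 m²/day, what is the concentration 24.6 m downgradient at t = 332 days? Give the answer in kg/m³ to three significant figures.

0.00313 kg/m³

For an instantaneous plane source, C(x,t) = M/(n_e·A·√(4πDt)) · exp(−(x−vt)²/(4Dt)), with n_e·A the pore (flow) area.
Plume center vt = 0.0803 × 332 = 26.6596 m, so the well at 24.6 m is 2.0596 m upgradient of the peak.
√(4πDt) = 10.01 m, giving peak height M/(n_e·A·√(4πDt)) = 1.19/(0.41 × 81.2 × 10.01) = 0.003571 kg/m³.
(x−vt)²/(4Dt) = (-2.0596)²/(4 × 0.0240 × 332) = 0.1331; exp(−0.1331) = 0.8754.
C = 0.003571 × 0.8754 = 0.00313 kg/m³.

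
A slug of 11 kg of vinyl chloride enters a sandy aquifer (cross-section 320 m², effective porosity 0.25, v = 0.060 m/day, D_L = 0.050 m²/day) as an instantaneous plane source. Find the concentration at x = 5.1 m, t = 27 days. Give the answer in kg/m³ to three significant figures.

0.00354 kg/m³

For an instantaneous plane source, C(x,t) = M/(n_e·A·√(4πDt)) · exp(−(x−vt)²/(4Dt)), with n_e·A the pore (flow) area.
Plume center vt = 0.060 × 27 = 1.62 m, so the well at 5.1 m is 3.48 m downgradient of the peak.
√(4πDt) = 4.119 m, giving peak height M/(n_e·A·√(4πDt)) = 11/(0.25 × 320 × 4.119) = 0.03338 kg/m³.
(x−vt)²/(4Dt) = (3.48)²/(4 × 0.050 × 27) = 2.243; exp(−2.243) = 0.1061.
C = 0.03338 × 0.1061 = 0.00354 kg/m³.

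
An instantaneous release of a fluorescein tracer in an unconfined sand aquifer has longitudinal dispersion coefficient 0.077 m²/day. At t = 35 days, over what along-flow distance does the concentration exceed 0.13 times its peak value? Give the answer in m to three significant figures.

9.38 m

The plume is Gaussian with σ = √(2Dt) = √(2 × 0.077 × 35) = 2.322 m.
C/C_peak = exp(−Δx²/(2σ²)) = 0.13 ⇒ Δx = σ·√(−2 ln 0.13) = 2.322 × 2.020 = 4.690 m.
Width = 2Δx = 9.38 m.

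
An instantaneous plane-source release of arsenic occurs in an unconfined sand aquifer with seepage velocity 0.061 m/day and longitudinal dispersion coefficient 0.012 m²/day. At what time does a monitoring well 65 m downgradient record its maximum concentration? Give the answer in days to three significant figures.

1060 days

For the 1D instantaneous-source solution, setting ∂C/∂t = 0 at fixed x gives v²t² + 2Dt − x² = 0, so t = (√(D² + v²x²) − D)/v².
√(D² + v²x²) = √(0.012² + 0.061² × 65²) = 3.965; v² = 0.003721.
t = (3.965 − 0.012)/0.003721 = 1060 days (vs. the pure-advection estimate x/v = 1070 d).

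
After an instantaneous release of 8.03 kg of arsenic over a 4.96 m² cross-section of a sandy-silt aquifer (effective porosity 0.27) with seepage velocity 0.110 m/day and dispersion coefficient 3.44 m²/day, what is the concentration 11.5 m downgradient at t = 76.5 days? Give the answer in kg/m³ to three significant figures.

For an instantaneous plane source, C(x,t) = M/(n_e·A·√(4πDt)) · exp(−(x−vt)²/(4Dt)), with n_e·A the pore (flow) area.
Plume center vt = 0.110 × 76.5 = 8.415 m, so the well at 11.5 m is 3.085 m downgradient of the peak.
√(4πDt) = 57.51 m, giving peak height M/(n_e·A·√(4πDt)) = 8.03/(0.27 × 4.96 × 57.51) = 0.1043 kg/m³.
(x−vt)²/(4Dt) = (3.085)²/(4 × 3.44 × 76.5) = 0.009041; exp(−0.009041) = 0.9910.
C = 0.1043 × 0.9910 = 0.103 kg/m³.

0.103 kg/m³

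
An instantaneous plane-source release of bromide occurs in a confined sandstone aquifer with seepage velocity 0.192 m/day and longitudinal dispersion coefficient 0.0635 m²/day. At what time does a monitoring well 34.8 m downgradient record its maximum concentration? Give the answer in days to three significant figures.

For the 1D instantaneous-source solution, setting ∂C/∂t = 0 at fixed x gives v²t² + 2Dt − x² = 0, so t = (√(D² + v²x²) − D)/v².
√(D² + v²x²) = √(0.0635² + 0.192² × 34.8²) = 6.682; v² = 0.036864.
t = (6.682 − 0.0635)/0.036864 = 180 days (vs. the pure-advection estimate x/v = 181 d).

180 days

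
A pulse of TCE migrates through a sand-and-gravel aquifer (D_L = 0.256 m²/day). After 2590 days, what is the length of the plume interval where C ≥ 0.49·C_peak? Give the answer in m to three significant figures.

87.0 m

The plume is Gaussian with σ = √(2Dt) = √(2 × 0.256 × 2590) = 36.42 m.
C/C_peak = exp(−Δx²/(2σ²)) = 0.49 ⇒ Δx = σ·√(−2 ln 0.49) = 36.42 × 1.194 = 43.49 m.
Width = 2Δx = 87.0 m.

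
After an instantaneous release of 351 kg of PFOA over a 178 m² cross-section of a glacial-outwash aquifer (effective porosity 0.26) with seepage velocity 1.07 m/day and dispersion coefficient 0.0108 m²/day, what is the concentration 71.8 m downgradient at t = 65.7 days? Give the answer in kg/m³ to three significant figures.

1.15 kg/m³

For an instantaneous plane source, C(x,t) = M/(n_e·A·√(4πDt)) · exp(−(x−vt)²/(4Dt)), with n_e·A the pore (flow) area.
Plume center vt = 1.07 × 65.7 = 70.299 m, so the well at 71.8 m is 1.501 m downgradient of the peak.
√(4πDt) = 2.986 m, giving peak height M/(n_e·A·√(4πDt)) = 351/(0.26 × 178 × 2.986) = 2.540 kg/m³.
(x−vt)²/(4Dt) = (1.501)²/(4 × 0.0108 × 65.7) = 0.7938; exp(−0.7938) = 0.4521.
C = 2.540 × 0.4521 = 1.15 kg/m³.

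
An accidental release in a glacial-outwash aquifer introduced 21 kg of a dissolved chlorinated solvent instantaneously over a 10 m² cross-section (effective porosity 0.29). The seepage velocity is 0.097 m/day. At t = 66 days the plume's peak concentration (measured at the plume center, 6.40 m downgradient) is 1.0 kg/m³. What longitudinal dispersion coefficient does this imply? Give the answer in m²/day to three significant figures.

0.0632 m²/day

At the plume center C_max = M/(n_e·A·√(4πDt)), so D = M²/(4πt·(n_e·A·C_max)²).
n_e·A·C_max = 0.29 × 10 × 1.0 = 2.900 kg/m.
D = 21²/(4π × 66 × 2.900²) = 0.0632 m²/day.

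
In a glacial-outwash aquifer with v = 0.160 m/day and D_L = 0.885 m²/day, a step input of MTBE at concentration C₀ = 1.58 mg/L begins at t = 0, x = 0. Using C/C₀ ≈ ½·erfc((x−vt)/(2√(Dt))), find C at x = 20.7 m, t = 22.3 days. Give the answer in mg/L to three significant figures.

0.00505 mg/L

For a continuous step input, C/C₀ ≈ ½·erfc((x−vt)/(2√(Dt))).
vt = 0.160 × 22.3 = 3.568 m and 2√(Dt) = 2√(0.885 × 22.3) = 8.885 m.
Argument (x−vt)/(2√(Dt)) = (20.7 − 3.568)/8.885 = 1.928; ½·erfc(1.928) = 0.003199.
C = 1.58 × 0.003199 = 0.00505 mg/L.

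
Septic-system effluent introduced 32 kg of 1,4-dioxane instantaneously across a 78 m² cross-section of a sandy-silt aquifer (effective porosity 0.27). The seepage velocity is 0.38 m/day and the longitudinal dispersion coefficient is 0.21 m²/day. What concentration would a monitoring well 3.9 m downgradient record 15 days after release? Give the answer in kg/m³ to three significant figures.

0.187 kg/m³

For an instantaneous plane source, C(x,t) = M/(n_e·A·√(4πDt)) · exp(−(x−vt)²/(4Dt)), with n_e·A the pore (flow) area.
Plume center vt = 0.38 × 15 = 5.7 m, so the well at 3.9 m is 1.8 m upgradient of the peak.
√(4πDt) = 6.292 m, giving peak height M/(n_e·A·√(4πDt)) = 32/(0.27 × 78 × 6.292) = 0.2415 kg/m³.
(x−vt)²/(4Dt) = (-1.8)²/(4 × 0.21 × 15) = 0.2571; exp(−0.2571) = 0.7733.
C = 0.2415 × 0.7733 = 0.187 kg/m³.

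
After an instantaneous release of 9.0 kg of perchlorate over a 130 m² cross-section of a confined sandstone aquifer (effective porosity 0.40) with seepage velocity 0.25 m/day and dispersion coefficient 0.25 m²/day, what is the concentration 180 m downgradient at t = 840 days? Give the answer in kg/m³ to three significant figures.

0.00115 kg/m³

For an instantaneous plane source, C(x,t) = M/(n_e·A·√(4πDt)) · exp(−(x−vt)²/(4Dt)), with n_e·A the pore (flow) area.
Plume center vt = 0.25 × 840 = 210 m, so the well at 180 m is 30 m upgradient of the peak.
√(4πDt) = 51.37 m, giving peak height M/(n_e·A·√(4πDt)) = 9.0/(0.40 × 130 × 51.37) = 0.003369 kg/m³.
(x−vt)²/(4Dt) = (-30)²/(4 × 0.25 × 840) = 1.071; exp(−1.071) = 0.3427.
C = 0.003369 × 0.3427 = 0.00115 kg/m³.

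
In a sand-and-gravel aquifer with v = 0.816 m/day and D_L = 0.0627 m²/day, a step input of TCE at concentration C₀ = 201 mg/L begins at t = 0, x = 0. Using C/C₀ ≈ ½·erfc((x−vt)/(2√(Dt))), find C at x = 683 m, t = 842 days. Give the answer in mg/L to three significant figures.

131 mg/L

For a continuous step input, C/C₀ ≈ ½·erfc((x−vt)/(2√(Dt))).
vt = 0.816 × 842 = 687.072 m and 2√(Dt) = 2√(0.0627 × 842) = 14.53 m.
Argument (x−vt)/(2√(Dt)) = (683 − 687.072)/14.53 = -0.2802; ½·erfc(-0.2802) = 0.6540.
C = 201 × 0.6540 = 131 mg/L.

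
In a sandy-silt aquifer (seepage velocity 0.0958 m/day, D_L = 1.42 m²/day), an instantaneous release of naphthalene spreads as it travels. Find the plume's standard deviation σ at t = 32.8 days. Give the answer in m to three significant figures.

Dispersive spreading gives a Gaussian with σ² = 2Dt; advection only shifts the center.
σ = √(2 × 1.42 × 32.8) = 9.65 m.

9.65 m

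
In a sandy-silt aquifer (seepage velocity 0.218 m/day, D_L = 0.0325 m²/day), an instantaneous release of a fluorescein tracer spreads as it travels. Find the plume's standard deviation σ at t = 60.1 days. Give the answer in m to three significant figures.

1.98 m

Dispersive spreading gives a Gaussian with σ² = 2Dt; advection only shifts the center.
σ = √(2 × 0.0325 × 60.1) = 1.98 m.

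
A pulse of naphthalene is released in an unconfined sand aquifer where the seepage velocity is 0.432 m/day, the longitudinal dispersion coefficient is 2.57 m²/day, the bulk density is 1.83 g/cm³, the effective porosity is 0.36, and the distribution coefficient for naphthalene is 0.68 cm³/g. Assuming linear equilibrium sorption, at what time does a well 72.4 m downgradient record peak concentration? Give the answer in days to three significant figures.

Retardation factor R = 1 + ρ_b·K_d/n = 1 + 1.83 × 0.68/0.36 = 4.457.
Sorption retards both mechanisms: v_R = v/R = 0.09693 m/day, D_R = D/R = 0.5766 m²/day.
Peak time from v_R²t² + 2D_R t − x² = 0: t = (√(D_R² + v_R²x²) − D_R)/v_R².
√(D_R² + v_R²x²) = √(0.5766² + 0.09693² × 72.4²) = 7.041; v_R² = 0.009395.
t = (7.041 − 0.5766)/0.009395 = 688 days.

688 days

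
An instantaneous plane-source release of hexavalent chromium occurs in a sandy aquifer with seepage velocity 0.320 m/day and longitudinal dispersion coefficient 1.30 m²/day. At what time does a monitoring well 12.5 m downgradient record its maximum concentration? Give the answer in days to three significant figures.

28.4 days

For the 1D instantaneous-source solution, setting ∂C/∂t = 0 at fixed x gives v²t² + 2Dt − x² = 0, so t = (√(D² + v²x²) − D)/v².
√(D² + v²x²) = √(1.30² + 0.320² × 12.5²) = 4.206; v² = 0.1024.
t = (4.206 − 1.30)/0.1024 = 28.4 days (vs. the pure-advection estimate x/v = 39.1 d).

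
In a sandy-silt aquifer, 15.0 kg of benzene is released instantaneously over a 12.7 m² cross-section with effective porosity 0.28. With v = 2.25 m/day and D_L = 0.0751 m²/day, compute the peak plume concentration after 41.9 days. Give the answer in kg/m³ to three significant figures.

The peak of an instantaneous 1D plume sits at x = vt; there the Gaussian factor is 1 and C_max = M/(n_e·A·√(4πDt)), where n_e·A is the pore area the mass is dissolved in.
√(4πDt) = √(4π × 0.0751 × 41.9) = 6.288 m, so C_max = 15.0/(0.28 × 12.7 × 6.288) = 0.671 kg/m³.

0.671 kg/m³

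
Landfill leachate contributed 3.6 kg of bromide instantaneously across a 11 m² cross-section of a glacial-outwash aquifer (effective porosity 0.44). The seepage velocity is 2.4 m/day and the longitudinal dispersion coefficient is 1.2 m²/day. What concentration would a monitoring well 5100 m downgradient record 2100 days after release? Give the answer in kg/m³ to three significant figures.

0.00292 kg/m³

For an instantaneous plane source, C(x,t) = M/(n_e·A·√(4πDt)) · exp(−(x−vt)²/(4Dt)), with n_e·A the pore (flow) area.
Plume center vt = 2.4 × 2100 = 5040 m, so the well at 5100 m is 60 m downgradient of the peak.
√(4πDt) = 178.0 m, giving peak height M/(n_e·A·√(4πDt)) = 3.6/(0.44 × 11 × 178.0) = 0.004179 kg/m³.
(x−vt)²/(4Dt) = (60)²/(4 × 1.2 × 2100) = 0.3571; exp(−0.3571) = 0.6997.
C = 0.004179 × 0.6997 = 0.00292 kg/m³.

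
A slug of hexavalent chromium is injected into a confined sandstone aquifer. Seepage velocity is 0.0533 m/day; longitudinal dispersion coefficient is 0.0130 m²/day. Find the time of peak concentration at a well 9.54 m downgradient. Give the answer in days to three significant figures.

For the 1D instantaneous-source solution, setting ∂C/∂t = 0 at fixed x gives v²t² + 2Dt − x² = 0, so t = (√(D² + v²x²) − D)/v².
√(D² + v²x²) = √(0.0130² + 0.0533² × 9.54²) = 0.5086; v² = 0.00284089.
t = (0.5086 − 0.0130)/0.00284089 = 174 days (vs. the pure-advection estimate x/v = 179 d).

174 days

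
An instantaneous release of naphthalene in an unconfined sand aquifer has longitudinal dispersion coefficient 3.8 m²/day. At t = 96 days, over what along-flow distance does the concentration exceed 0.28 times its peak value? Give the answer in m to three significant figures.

86.2 m

The plume is Gaussian with σ = √(2Dt) = √(2 × 3.8 × 96) = 27.01 m.
C/C_peak = exp(−Δx²/(2σ²)) = 0.28 ⇒ Δx = σ·√(−2 ln 0.28) = 27.01 × 1.596 = 43.11 m.
Width = 2Δx = 86.2 m.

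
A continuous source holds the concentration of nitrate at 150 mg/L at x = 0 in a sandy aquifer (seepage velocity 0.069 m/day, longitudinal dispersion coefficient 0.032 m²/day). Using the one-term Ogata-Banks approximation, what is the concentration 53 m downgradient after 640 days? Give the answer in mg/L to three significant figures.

12.5 mg/L

For a continuous step input, C/C₀ ≈ ½·erfc((x−vt)/(2√(Dt))).
vt = 0.069 × 640 = 44.16 m and 2√(Dt) = 2√(0.032 × 640) = 9.051 m.
Argument (x−vt)/(2√(Dt)) = (53 − 44.16)/9.051 = 0.9767; ½·erfc(0.9767) = 0.08360.
C = 150 × 0.08360 = 12.5 mg/L.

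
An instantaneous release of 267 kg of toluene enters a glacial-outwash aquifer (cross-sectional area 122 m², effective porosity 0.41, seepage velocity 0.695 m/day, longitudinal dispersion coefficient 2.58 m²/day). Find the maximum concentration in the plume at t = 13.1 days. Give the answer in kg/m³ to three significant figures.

The peak of an instantaneous 1D plume sits at x = vt; there the Gaussian factor is 1 and C_max = M/(n_e·A·√(4πDt)), where n_e·A is the pore area the mass is dissolved in.
√(4πDt) = √(4π × 2.58 × 13.1) = 20.61 m, so C_max = 267/(0.41 × 122 × 20.61) = 0.259 kg/m³.

0.259 kg/m³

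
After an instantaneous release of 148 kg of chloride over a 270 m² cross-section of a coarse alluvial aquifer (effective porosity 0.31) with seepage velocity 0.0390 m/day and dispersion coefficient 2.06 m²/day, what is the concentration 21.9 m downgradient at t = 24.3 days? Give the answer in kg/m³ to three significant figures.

For an instantaneous plane source, C(x,t) = M/(n_e·A·√(4πDt)) · exp(−(x−vt)²/(4Dt)), with n_e·A the pore (flow) area.
Plume center vt = 0.0390 × 24.3 = 0.9477 m, so the well at 21.9 m is 20.9523 m downgradient of the peak.
√(4πDt) = 25.08 m, giving peak height M/(n_e·A·√(4πDt)) = 148/(0.31 × 270 × 25.08) = 0.07050 kg/m³.
(x−vt)²/(4Dt) = (20.9523)²/(4 × 2.06 × 24.3) = 2.192; exp(−2.192) = 0.1117.
C = 0.07050 × 0.1117 = 0.00787 kg/m³.

0.00787 kg/m³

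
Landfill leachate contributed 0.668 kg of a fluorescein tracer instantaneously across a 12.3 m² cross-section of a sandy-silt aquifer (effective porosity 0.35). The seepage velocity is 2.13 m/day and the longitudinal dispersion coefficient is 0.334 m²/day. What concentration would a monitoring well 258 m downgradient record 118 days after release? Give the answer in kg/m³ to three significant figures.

0.00526 kg/m³

For an instantaneous plane source, C(x,t) = M/(n_e·A·√(4πDt)) · exp(−(x−vt)²/(4Dt)), with n_e·A the pore (flow) area.
Plume center vt = 2.13 × 118 = 251.34 m, so the well at 258 m is 6.66 m downgradient of the peak.
√(4πDt) = 22.25 m, giving peak height M/(n_e·A·√(4πDt)) = 0.668/(0.35 × 12.3 × 22.25) = 0.006974 kg/m³.
(x−vt)²/(4Dt) = (6.66)²/(4 × 0.334 × 118) = 0.2814; exp(−0.2814) = 0.7547.
C = 0.006974 × 0.7547 = 0.00526 kg/m³.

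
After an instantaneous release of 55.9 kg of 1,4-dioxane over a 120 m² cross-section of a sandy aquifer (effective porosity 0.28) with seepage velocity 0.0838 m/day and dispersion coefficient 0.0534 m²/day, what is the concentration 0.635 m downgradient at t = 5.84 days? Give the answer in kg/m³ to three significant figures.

For an instantaneous plane source, C(x,t) = M/(n_e·A·√(4πDt)) · exp(−(x−vt)²/(4Dt)), with n_e·A the pore (flow) area.
Plume center vt = 0.0838 × 5.84 = 0.489392 m, so the well at 0.635 m is 0.145608 m downgradient of the peak.
√(4πDt) = 1.980 m, giving peak height M/(n_e·A·√(4πDt)) = 55.9/(0.28 × 120 × 1.980) = 0.8402 kg/m³.
(x−vt)²/(4Dt) = (0.145608)²/(4 × 0.0534 × 5.84) = 0.01700; exp(−0.01700) = 0.9831.
C = 0.8402 × 0.9831 = 0.826 kg/m³.

0.826 kg/m³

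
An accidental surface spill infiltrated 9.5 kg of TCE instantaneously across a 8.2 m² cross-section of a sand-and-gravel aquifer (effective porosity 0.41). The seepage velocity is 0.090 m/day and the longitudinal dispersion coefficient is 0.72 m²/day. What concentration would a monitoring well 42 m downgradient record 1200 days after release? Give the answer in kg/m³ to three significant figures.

0.00769 kg/m³

For an instantaneous plane source, C(x,t) = M/(n_e·A·√(4πDt)) · exp(−(x−vt)²/(4Dt)), with n_e·A the pore (flow) area.
Plume center vt = 0.090 × 1200 = 108 m, so the well at 42 m is 66 m upgradient of the peak.
√(4πDt) = 104.2 m, giving peak height M/(n_e·A·√(4πDt)) = 9.5/(0.41 × 8.2 × 104.2) = 0.02712 kg/m³.
(x−vt)²/(4Dt) = (-66)²/(4 × 0.72 × 1200) = 1.260; exp(−1.260) = 0.2837.
C = 0.02712 × 0.2837 = 0.00769 kg/m³.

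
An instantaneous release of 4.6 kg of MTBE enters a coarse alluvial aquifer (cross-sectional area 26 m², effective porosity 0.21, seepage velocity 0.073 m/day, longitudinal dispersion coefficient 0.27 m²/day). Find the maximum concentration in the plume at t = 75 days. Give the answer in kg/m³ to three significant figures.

0.0528 kg/m³

The peak of an instantaneous 1D plume sits at x = vt; there the Gaussian factor is 1 and C_max = M/(n_e·A·√(4πDt)), where n_e·A is the pore area the mass is dissolved in.
√(4πDt) = √(4π × 0.27 × 75) = 15.95 m, so C_max = 4.6/(0.21 × 26 × 15.95) = 0.0528 kg/m³.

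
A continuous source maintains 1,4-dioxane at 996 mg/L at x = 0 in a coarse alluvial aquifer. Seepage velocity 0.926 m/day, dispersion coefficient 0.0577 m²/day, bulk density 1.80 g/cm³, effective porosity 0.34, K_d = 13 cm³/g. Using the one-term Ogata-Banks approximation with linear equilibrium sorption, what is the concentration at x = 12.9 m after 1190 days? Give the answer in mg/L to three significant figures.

976 mg/L

Retardation factor R = 1 + ρ_b·K_d/n = 1 + 1.80 × 13/0.34 = 69.82.
Sorption retards both mechanisms: v_R = v/R = 0.01326 m/day, D_R = D/R = 0.0008264 m²/day.
v_R·t = 0.01326 × 1190 = 15.7794 m; 2√(D_R t) = 1.983 m; argument = (12.9 − 15.7794)/1.983 = -1.452.
C = C₀ × ½·erfc(-1.452) = 996 × 0.9800 = 976 mg/L.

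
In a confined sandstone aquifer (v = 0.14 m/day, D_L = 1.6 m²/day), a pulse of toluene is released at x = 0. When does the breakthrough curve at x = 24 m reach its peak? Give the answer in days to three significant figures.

108 days

For the 1D instantaneous-source solution, setting ∂C/∂t = 0 at fixed x gives v²t² + 2Dt − x² = 0, so t = (√(D² + v²x²) − D)/v².
√(D² + v²x²) = √(1.6² + 0.14² × 24²) = 3.722; v² = 0.0196.
t = (3.722 − 1.6)/0.0196 = 108 days (vs. the pure-advection estimate x/v = 171 d).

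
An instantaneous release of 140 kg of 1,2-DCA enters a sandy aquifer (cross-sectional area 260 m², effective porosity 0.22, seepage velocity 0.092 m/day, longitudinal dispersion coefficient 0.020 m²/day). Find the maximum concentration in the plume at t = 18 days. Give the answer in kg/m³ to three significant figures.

1.15 kg/m³

The peak of an instantaneous 1D plume sits at x = vt; there the Gaussian factor is 1 and C_max = M/(n_e·A·√(4πDt)), where n_e·A is the pore area the mass is dissolved in.
√(4πDt) = √(4π × 0.020 × 18) = 2.127 m, so C_max = 140/(0.22 × 260 × 2.127) = 1.15 kg/m³.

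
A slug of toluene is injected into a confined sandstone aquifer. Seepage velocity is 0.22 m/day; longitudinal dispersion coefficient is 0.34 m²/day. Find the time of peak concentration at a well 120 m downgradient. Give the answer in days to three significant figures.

For the 1D instantaneous-source solution, setting ∂C/∂t = 0 at fixed x gives v²t² + 2Dt − x² = 0, so t = (√(D² + v²x²) − D)/v².
√(D² + v²x²) = √(0.34² + 0.22² × 120²) = 26.40; v² = 0.0484.
t = (26.40 − 0.34)/0.0484 = 538 days (vs. the pure-advection estimate x/v = 545 d).

538 days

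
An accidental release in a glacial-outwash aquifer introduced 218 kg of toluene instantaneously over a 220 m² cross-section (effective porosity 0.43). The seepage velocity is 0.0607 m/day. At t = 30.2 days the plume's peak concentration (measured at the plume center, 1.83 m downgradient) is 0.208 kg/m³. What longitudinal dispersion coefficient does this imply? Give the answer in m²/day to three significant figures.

0.323 m²/day

At the plume center C_max = M/(n_e·A·√(4πDt)), so D = M²/(4πt·(n_e·A·C_max)²).
n_e·A·C_max = 0.43 × 220 × 0.208 = 19.68 kg/m.
D = 218²/(4π × 30.2 × 19.68²) = 0.323 m²/day.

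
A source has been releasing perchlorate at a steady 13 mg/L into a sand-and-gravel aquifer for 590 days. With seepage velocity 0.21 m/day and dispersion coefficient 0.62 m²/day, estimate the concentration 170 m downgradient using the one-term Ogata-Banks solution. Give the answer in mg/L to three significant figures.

For a continuous step input, C/C₀ ≈ ½·erfc((x−vt)/(2√(Dt))).
vt = 0.21 × 590 = 123.9 m and 2√(Dt) = 2√(0.62 × 590) = 38.25 m.
Argument (x−vt)/(2√(Dt)) = (170 − 123.9)/38.25 = 1.205; ½·erfc(1.205) = 0.04418.
C = 13 × 0.04418 = 0.574 mg/L.

0.574 mg/L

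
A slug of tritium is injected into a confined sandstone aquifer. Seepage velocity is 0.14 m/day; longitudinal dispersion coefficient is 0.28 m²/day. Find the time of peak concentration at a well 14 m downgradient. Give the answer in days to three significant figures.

86.7 days

For the 1D instantaneous-source solution, setting ∂C/∂t = 0 at fixed x gives v²t² + 2Dt − x² = 0, so t = (√(D² + v²x²) − D)/v².
√(D² + v²x²) = √(0.28² + 0.14² × 14²) = 1.980; v² = 0.0196.
t = (1.980 − 0.28)/0.0196 = 86.7 days (vs. the pure-advection estimate x/v = 100 d).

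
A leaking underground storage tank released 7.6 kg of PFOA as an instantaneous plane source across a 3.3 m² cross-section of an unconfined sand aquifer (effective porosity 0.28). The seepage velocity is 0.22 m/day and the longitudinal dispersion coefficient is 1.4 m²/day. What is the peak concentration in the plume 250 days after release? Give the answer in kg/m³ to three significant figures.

The peak of an instantaneous 1D plume sits at x = vt; there the Gaussian factor is 1 and C_max = M/(n_e·A·√(4πDt)), where n_e·A is the pore area the mass is dissolved in.
√(4πDt) = √(4π × 1.4 × 250) = 66.32 m, so C_max = 7.6/(0.28 × 3.3 × 66.32) = 0.124 kg/m³.

0.124 kg/m³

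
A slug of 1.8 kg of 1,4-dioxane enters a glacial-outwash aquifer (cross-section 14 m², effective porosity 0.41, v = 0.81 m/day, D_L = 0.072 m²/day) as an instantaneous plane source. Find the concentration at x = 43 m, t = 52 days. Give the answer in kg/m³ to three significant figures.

0.0434 kg/m³

For an instantaneous plane source, C(x,t) = M/(n_e·A·√(4πDt)) · exp(−(x−vt)²/(4Dt)), with n_e·A the pore (flow) area.
Plume center vt = 0.81 × 52 = 42.12 m, so the well at 43 m is 0.88 m downgradient of the peak.
√(4πDt) = 6.859 m, giving peak height M/(n_e·A·√(4πDt)) = 1.8/(0.41 × 14 × 6.859) = 0.04572 kg/m³.
(x−vt)²/(4Dt) = (0.88)²/(4 × 0.072 × 52) = 0.05171; exp(−0.05171) = 0.9496.
C = 0.04572 × 0.9496 = 0.0434 kg/m³.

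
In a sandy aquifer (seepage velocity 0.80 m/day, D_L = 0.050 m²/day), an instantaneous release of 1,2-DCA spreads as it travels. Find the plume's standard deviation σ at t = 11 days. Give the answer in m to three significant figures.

Dispersive spreading gives a Gaussian with σ² = 2Dt; advection only shifts the center.
σ = √(2 × 0.050 × 11) = 1.05 m.

1.05 m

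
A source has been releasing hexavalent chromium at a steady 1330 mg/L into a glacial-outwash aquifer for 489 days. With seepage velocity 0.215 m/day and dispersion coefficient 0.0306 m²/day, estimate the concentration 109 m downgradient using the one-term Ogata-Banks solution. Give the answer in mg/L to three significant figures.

For a continuous step input, C/C₀ ≈ ½·erfc((x−vt)/(2√(Dt))).
vt = 0.215 × 489 = 105.135 m and 2√(Dt) = 2√(0.0306 × 489) = 7.737 m.
Argument (x−vt)/(2√(Dt)) = (109 − 105.135)/7.737 = 0.4995; ½·erfc(0.4995) = 0.2400.
C = 1330 × 0.2400 = 319 mg/L.

319 mg/L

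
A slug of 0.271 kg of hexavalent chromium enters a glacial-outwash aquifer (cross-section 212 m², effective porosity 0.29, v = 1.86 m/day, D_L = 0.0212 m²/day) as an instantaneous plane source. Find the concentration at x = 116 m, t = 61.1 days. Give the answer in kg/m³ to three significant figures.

0.000375 kg/m³

For an instantaneous plane source, C(x,t) = M/(n_e·A·√(4πDt)) · exp(−(x−vt)²/(4Dt)), with n_e·A the pore (flow) area.
Plume center vt = 1.86 × 61.1 = 113.646 m, so the well at 116 m is 2.354 m downgradient of the peak.
√(4πDt) = 4.035 m, giving peak height M/(n_e·A·√(4πDt)) = 0.271/(0.29 × 212 × 4.035) = 0.001092 kg/m³.
(x−vt)²/(4Dt) = (2.354)²/(4 × 0.0212 × 61.1) = 1.069; exp(−1.069) = 0.3434.
C = 0.001092 × 0.3434 = 0.000375 kg/m³.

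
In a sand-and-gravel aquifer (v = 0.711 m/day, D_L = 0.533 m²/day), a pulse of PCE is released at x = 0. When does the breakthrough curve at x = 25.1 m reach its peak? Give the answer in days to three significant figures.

34.3 days

For the 1D instantaneous-source solution, setting ∂C/∂t = 0 at fixed x gives v²t² + 2Dt − x² = 0, so t = (√(D² + v²x²) − D)/v².
√(D² + v²x²) = √(0.533² + 0.711² × 25.1²) = 17.85; v² = 0.505521.
t = (17.85 − 0.533)/0.505521 = 34.3 days (vs. the pure-advection estimate x/v = 35.3 d).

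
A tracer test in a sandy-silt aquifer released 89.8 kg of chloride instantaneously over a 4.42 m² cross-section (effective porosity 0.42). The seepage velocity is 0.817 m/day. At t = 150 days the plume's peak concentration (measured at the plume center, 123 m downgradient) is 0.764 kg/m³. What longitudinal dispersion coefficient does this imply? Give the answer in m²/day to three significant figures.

2.13 m²/day

At the plume center C_max = M/(n_e·A·√(4πDt)), so D = M²/(4πt·(n_e·A·C_max)²).
n_e·A·C_max = 0.42 × 4.42 × 0.764 = 1.418 kg/m.
D = 89.8²/(4π × 150 × 1.418²) = 2.13 m²/day.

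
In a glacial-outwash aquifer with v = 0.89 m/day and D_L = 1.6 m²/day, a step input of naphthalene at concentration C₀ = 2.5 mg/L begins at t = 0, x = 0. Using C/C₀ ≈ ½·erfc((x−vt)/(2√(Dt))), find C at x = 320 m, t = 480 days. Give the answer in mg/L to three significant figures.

2.49 mg/L

For a continuous step input, C/C₀ ≈ ½·erfc((x−vt)/(2√(Dt))).
vt = 0.89 × 480 = 427.2 m and 2√(Dt) = 2√(1.6 × 480) = 55.43 m.
Argument (x−vt)/(2√(Dt)) = (320 − 427.2)/55.43 = -1.934; ½·erfc(-1.934) = 0.9969.
C = 2.5 × 0.9969 = 2.49 mg/L.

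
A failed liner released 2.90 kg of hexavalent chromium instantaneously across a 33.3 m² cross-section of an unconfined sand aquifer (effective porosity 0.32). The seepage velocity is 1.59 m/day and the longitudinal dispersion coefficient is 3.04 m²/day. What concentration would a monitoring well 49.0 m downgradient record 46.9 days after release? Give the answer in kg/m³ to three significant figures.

0.00204 kg/m³

For an instantaneous plane source, C(x,t) = M/(n_e·A·√(4πDt)) · exp(−(x−vt)²/(4Dt)), with n_e·A the pore (flow) area.
Plume center vt = 1.59 × 46.9 = 74.571 m, so the well at 49.0 m is 25.571 m upgradient of the peak.
√(4πDt) = 42.33 m, giving peak height M/(n_e·A·√(4πDt)) = 2.90/(0.32 × 33.3 × 42.33) = 0.006429 kg/m³.
(x−vt)²/(4Dt) = (-25.571)²/(4 × 3.04 × 46.9) = 1.147; exp(−1.147) = 0.3176.
C = 0.006429 × 0.3176 = 0.00204 kg/m³.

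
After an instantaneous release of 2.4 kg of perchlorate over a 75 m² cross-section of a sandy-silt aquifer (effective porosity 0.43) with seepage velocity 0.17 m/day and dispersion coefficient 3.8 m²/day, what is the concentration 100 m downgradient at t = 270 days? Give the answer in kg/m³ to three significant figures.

0.000321 kg/m³

For an instantaneous plane source, C(x,t) = M/(n_e·A·√(4πDt)) · exp(−(x−vt)²/(4Dt)), with n_e·A the pore (flow) area.
Plume center vt = 0.17 × 270 = 45.9 m, so the well at 100 m is 54.1 m downgradient of the peak.
√(4πDt) = 113.5 m, giving peak height M/(n_e·A·√(4πDt)) = 2.4/(0.43 × 75 × 113.5) = 0.0006557 kg/m³.
(x−vt)²/(4Dt) = (54.1)²/(4 × 3.8 × 270) = 0.7132; exp(−0.7132) = 0.4901.
C = 0.0006557 × 0.4901 = 0.000321 kg/m³.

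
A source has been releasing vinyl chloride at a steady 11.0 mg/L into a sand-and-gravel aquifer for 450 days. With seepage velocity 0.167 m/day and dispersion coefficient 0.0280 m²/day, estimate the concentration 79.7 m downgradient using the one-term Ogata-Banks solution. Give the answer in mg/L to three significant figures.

For a continuous step input, C/C₀ ≈ ½·erfc((x−vt)/(2√(Dt))).
vt = 0.167 × 450 = 75.15 m and 2√(Dt) = 2√(0.0280 × 450) = 7.099 m.
Argument (x−vt)/(2√(Dt)) = (79.7 − 75.15)/7.099 = 0.6409; ½·erfc(0.6409) = 0.1824.
C = 11.0 × 0.1824 = 2.01 mg/L.

2.01 mg/L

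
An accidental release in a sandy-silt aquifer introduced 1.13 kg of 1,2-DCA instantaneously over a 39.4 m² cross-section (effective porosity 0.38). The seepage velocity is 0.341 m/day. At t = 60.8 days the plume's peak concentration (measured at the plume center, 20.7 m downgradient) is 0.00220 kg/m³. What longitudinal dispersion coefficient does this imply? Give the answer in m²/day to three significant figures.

1.54 m²/day

At the plume center C_max = M/(n_e·A·√(4πDt)), so D = M²/(4πt·(n_e·A·C_max)²).
n_e·A·C_max = 0.38 × 39.4 × 0.00220 = 0.03294 kg/m.
D = 1.13²/(4π × 60.8 × 0.03294²) = 1.54 m²/day.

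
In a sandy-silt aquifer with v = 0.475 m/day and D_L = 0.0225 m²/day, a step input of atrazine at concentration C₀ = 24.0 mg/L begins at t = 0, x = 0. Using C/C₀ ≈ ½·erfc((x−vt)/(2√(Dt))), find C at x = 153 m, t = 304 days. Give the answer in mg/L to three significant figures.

For a continuous step input, C/C₀ ≈ ½·erfc((x−vt)/(2√(Dt))).
vt = 0.475 × 304 = 144.4 m and 2√(Dt) = 2√(0.0225 × 304) = 5.231 m.
Argument (x−vt)/(2√(Dt)) = (153 − 144.4)/5.231 = 1.644; ½·erfc(1.644) = 0.01004.
C = 24.0 × 0.01004 = 0.241 mg/L.

0.241 mg/L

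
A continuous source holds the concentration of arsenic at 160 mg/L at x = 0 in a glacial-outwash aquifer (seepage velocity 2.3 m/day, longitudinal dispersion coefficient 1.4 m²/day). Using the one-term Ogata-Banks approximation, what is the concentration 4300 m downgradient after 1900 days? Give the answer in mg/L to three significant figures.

For a continuous step input, C/C₀ ≈ ½·erfc((x−vt)/(2√(Dt))).
vt = 2.3 × 1900 = 4370 m and 2√(Dt) = 2√(1.4 × 1900) = 103.2 m.
Argument (x−vt)/(2√(Dt)) = (4300 − 4370)/103.2 = -0.6783; ½·erfc(-0.6783) = 0.8313.
C = 160 × 0.8313 = 133 mg/L.

133 mg/L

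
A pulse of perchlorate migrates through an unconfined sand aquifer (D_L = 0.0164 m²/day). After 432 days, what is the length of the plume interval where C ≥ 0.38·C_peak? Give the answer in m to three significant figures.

The plume is Gaussian with σ = √(2Dt) = √(2 × 0.0164 × 432) = 3.764 m.
C/C_peak = exp(−Δx²/(2σ²)) = 0.38 ⇒ Δx = σ·√(−2 ln 0.38) = 3.764 × 1.391 = 5.236 m.
Width = 2Δx = 10.5 m.

10.5 m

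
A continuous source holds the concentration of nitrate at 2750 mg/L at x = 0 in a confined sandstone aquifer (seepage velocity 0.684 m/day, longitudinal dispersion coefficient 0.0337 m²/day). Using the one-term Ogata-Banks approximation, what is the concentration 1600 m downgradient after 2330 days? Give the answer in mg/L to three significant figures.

847 mg/L

For a continuous step input, C/C₀ ≈ ½·erfc((x−vt)/(2√(Dt))).
vt = 0.684 × 2330 = 1593.72 m and 2√(Dt) = 2√(0.0337 × 2330) = 17.72 m.
Argument (x−vt)/(2√(Dt)) = (1600 − 1593.72)/17.72 = 0.3544; ½·erfc(0.3544) = 0.3081.
C = 2750 × 0.3081 = 847 mg/L.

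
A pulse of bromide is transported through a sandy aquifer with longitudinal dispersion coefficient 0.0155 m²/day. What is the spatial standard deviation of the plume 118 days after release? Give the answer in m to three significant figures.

Dispersive spreading gives a Gaussian with σ² = 2Dt; advection only shifts the center.
σ = √(2 × 0.0155 × 118) = 1.91 m.

1.91 m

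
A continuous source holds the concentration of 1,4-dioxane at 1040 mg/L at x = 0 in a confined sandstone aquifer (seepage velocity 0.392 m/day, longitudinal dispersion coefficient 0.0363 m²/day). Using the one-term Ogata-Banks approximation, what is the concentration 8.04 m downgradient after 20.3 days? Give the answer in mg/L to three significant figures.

492 mg/L

For a continuous step input, C/C₀ ≈ ½·erfc((x−vt)/(2√(Dt))).
vt = 0.392 × 20.3 = 7.9576 m and 2√(Dt) = 2√(0.0363 × 20.3) = 1.717 m.
Argument (x−vt)/(2√(Dt)) = (8.04 − 7.9576)/1.717 = 0.04799; ½·erfc(0.04799) = 0.4729.
C = 1040 × 0.4729 = 492 mg/L.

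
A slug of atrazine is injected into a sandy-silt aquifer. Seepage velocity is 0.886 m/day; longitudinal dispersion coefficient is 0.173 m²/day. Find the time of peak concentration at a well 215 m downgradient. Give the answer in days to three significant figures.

242 days

For the 1D instantaneous-source solution, setting ∂C/∂t = 0 at fixed x gives v²t² + 2Dt − x² = 0, so t = (√(D² + v²x²) − D)/v².
√(D² + v²x²) = √(0.173² + 0.886² × 215²) = 190.5; v² = 0.784996.
t = (190.5 − 0.173)/0.784996 = 242 days (vs. the pure-advection estimate x/v = 243 d).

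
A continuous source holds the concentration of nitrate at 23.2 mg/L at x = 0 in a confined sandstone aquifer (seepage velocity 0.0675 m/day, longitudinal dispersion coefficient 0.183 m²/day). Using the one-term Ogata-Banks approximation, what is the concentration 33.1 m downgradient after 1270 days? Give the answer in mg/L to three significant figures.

For a continuous step input, C/C₀ ≈ ½·erfc((x−vt)/(2√(Dt))).
vt = 0.0675 × 1270 = 85.725 m and 2√(Dt) = 2√(0.183 × 1270) = 30.49 m.
Argument (x−vt)/(2√(Dt)) = (33.1 − 85.725)/30.49 = -1.726; ½·erfc(-1.726) = 0.9927.
C = 23.2 × 0.9927 = 23.0 mg/L.

23.0 mg/L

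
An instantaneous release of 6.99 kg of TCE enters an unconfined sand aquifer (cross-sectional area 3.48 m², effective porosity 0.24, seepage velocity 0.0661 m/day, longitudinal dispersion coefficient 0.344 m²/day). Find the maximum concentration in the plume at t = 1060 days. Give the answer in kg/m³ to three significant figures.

0.124 kg/m³

The peak of an instantaneous 1D plume sits at x = vt; there the Gaussian factor is 1 and C_max = M/(n_e·A·√(4πDt)), where n_e·A is the pore area the mass is dissolved in.
√(4πDt) = √(4π × 0.344 × 1060) = 67.69 m, so C_max = 6.99/(0.24 × 3.48 × 67.69) = 0.124 kg/m³.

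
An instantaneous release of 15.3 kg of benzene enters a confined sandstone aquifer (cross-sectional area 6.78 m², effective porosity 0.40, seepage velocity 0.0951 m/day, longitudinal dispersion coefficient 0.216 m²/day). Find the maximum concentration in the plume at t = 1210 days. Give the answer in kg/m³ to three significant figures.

The peak of an instantaneous 1D plume sits at x = vt; there the Gaussian factor is 1 and C_max = M/(n_e·A·√(4πDt)), where n_e·A is the pore area the mass is dissolved in.
√(4πDt) = √(4π × 0.216 × 1210) = 57.31 m, so C_max = 15.3/(0.40 × 6.78 × 57.31) = 0.0984 kg/m³.

0.0984 kg/m³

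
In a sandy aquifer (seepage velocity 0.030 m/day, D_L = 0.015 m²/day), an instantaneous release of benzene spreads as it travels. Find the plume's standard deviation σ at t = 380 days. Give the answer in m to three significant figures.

3.38 m

Dispersive spreading gives a Gaussian with σ² = 2Dt; advection only shifts the center.
σ = √(2 × 0.015 × 380) = 3.38 m.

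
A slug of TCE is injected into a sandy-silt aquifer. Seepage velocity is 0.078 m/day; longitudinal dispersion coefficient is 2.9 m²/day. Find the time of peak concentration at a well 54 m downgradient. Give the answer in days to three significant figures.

364 days

For the 1D instantaneous-source solution, setting ∂C/∂t = 0 at fixed x gives v²t² + 2Dt − x² = 0, so t = (√(D² + v²x²) − D)/v².
√(D² + v²x²) = √(2.9² + 0.078² × 54²) = 5.114; v² = 0.006084.
t = (5.114 − 2.9)/0.006084 = 364 days (vs. the pure-advection estimate x/v = 692 d).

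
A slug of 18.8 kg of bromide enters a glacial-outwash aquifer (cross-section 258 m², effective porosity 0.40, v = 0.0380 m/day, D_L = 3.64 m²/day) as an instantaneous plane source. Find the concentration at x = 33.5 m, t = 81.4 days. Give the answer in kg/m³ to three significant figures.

0.00137 kg/m³

For an instantaneous plane source, C(x,t) = M/(n_e·A·√(4πDt)) · exp(−(x−vt)²/(4Dt)), with n_e·A the pore (flow) area.
Plume center vt = 0.0380 × 81.4 = 3.0932 m, so the well at 33.5 m is 30.4068 m downgradient of the peak.
√(4πDt) = 61.02 m, giving peak height M/(n_e·A·√(4πDt)) = 18.8/(0.40 × 258 × 61.02) = 0.002985 kg/m³.
(x−vt)²/(4Dt) = (30.4068)²/(4 × 3.64 × 81.4) = 0.7801; exp(−0.7801) = 0.4584.
C = 0.002985 × 0.4584 = 0.00137 kg/m³.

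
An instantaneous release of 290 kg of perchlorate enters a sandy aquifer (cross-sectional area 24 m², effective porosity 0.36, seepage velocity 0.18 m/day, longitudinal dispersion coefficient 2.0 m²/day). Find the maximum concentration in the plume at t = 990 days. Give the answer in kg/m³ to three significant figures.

0.213 kg/m³

The peak of an instantaneous 1D plume sits at x = vt; there the Gaussian factor is 1 and C_max = M/(n_e·A·√(4πDt)), where n_e·A is the pore area the mass is dissolved in.
√(4πDt) = √(4π × 2.0 × 990) = 157.7 m, so C_max = 290/(0.36 × 24 × 157.7) = 0.213 kg/m³.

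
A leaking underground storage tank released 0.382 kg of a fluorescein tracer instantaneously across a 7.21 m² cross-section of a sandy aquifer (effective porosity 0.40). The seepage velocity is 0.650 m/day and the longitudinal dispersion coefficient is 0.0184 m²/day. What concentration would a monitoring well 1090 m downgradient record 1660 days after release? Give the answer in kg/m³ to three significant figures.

0.00251 kg/m³

For an instantaneous plane source, C(x,t) = M/(n_e·A·√(4πDt)) · exp(−(x−vt)²/(4Dt)), with n_e·A the pore (flow) area.
Plume center vt = 0.650 × 1660 = 1079 m, so the well at 1090 m is 11 m downgradient of the peak.
√(4πDt) = 19.59 m, giving peak height M/(n_e·A·√(4πDt)) = 0.382/(0.40 × 7.21 × 19.59) = 0.006761 kg/m³.
(x−vt)²/(4Dt) = (11)²/(4 × 0.0184 × 1660) = 0.9904; exp(−0.9904) = 0.3714.
C = 0.006761 × 0.3714 = 0.00251 kg/m³.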